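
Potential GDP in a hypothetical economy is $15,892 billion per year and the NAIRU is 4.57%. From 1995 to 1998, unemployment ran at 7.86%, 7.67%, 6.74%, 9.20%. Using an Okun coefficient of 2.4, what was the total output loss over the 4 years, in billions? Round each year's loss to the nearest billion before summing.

$5,031 billion

Year 1995: gap = -2.4 × (7.86 - 4.57) = -7.896%, loss ≈ 15892 × 7.896/100 ≈ 1255.
Year 1996: gap = -2.4 × (7.67 - 4.57) = -7.44%, loss ≈ 15892 × 7.44/100 ≈ 1182.
Year 1997: gap = -2.4 × (6.74 - 4.57) = -5.208%, loss ≈ 15892 × 5.208/100 ≈ 828.
Year 1998: gap = -2.4 × (9.2 - 4.57) = -11.112%, loss ≈ 15892 × 11.112/100 ≈ 1766.
Total lost output = 1255 + 1182 + 828 + 1766 = 5031 billion.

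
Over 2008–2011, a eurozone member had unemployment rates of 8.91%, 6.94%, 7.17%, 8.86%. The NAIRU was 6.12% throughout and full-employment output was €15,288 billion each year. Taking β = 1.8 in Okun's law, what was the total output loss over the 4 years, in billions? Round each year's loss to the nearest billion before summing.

€2,037 billion

Year 2008: gap = -1.8 × (8.91 - 6.12) = -5.022%, loss ≈ 15288 × 5.022/100 ≈ 768.
Year 2009: gap = -1.8 × (6.94 - 6.12) = -1.476%, loss ≈ 15288 × 1.476/100 ≈ 226.
Year 2010: gap = -1.8 × (7.17 - 6.12) = -1.89%, loss ≈ 15288 × 1.89/100 ≈ 289.
Year 2011: gap = -1.8 × (8.86 - 6.12) = -4.932%, loss ≈ 15288 × 4.932/100 ≈ 754.
Total lost output = 768 + 226 + 289 + 754 = 2037 billion.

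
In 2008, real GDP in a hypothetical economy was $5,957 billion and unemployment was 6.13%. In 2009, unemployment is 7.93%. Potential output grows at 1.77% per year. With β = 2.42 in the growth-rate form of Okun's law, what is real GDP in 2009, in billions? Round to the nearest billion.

Δu = 7.93 - 6.13 = 1.8 points.
Okun's law (growth form): g_Y = g_Y* - β × Δu = 1.77 - 2.42 × (1.80) = 1.77 - 4.356 = -2.586%.
Real GDP in the next year = 5957 × (1 - 2.586/100) = 5957 × 0.97414 ≈ 5803 billion.

$5,803 billion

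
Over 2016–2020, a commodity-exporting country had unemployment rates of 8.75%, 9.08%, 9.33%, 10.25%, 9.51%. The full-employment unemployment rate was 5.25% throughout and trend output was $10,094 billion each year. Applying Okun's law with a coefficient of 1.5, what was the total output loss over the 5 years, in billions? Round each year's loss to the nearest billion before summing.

$3,130 billion

Year 2016: gap = -1.5 × (8.75 - 5.25) = -5.25%, loss ≈ 10094 × 5.25/100 ≈ 530.
Year 2017: gap = -1.5 × (9.08 - 5.25) = -5.745%, loss ≈ 10094 × 5.745/100 ≈ 580.
Year 2018: gap = -1.5 × (9.33 - 5.25) = -6.12%, loss ≈ 10094 × 6.12/100 ≈ 618.
Year 2019: gap = -1.5 × (10.25 - 5.25) = -7.5%, loss ≈ 10094 × 7.5/100 ≈ 757.
Year 2020: gap = -1.5 × (9.51 - 5.25) = -6.39%, loss ≈ 10094 × 6.39/100 ≈ 645.
Total lost output = 530 + 580 + 618 + 757 + 645 = 3130 billion.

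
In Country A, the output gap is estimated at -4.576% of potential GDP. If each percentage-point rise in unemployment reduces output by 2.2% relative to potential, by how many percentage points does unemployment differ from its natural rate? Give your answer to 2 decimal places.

2.08 percentage points

Okun's law: output gap = -β × (u - u*), so u - u* = -(output gap)/β.
u - u* = -(-4.576)/2.2 = 2.08 percentage points.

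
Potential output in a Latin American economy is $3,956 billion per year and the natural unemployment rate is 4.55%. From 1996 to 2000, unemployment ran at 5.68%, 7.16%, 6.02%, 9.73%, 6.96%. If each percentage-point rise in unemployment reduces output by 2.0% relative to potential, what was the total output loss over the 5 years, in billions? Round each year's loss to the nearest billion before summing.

$1,013 billion

Year 1996: gap = -2.0 × (5.68 - 4.55) = -2.26%, loss ≈ 3956 × 2.26/100 ≈ 89.
Year 1997: gap = -2.0 × (7.16 - 4.55) = -5.22%, loss ≈ 3956 × 5.22/100 ≈ 207.
Year 1998: gap = -2.0 × (6.02 - 4.55) = -2.94%, loss ≈ 3956 × 2.94/100 ≈ 116.
Year 1999: gap = -2.0 × (9.73 - 4.55) = -10.36%, loss ≈ 3956 × 10.36/100 ≈ 410.
Year 2000: gap = -2.0 × (6.96 - 4.55) = -4.82%, loss ≈ 3956 × 4.82/100 ≈ 191.
Total lost output = 89 + 207 + 116 + 410 + 191 = 1013 billion.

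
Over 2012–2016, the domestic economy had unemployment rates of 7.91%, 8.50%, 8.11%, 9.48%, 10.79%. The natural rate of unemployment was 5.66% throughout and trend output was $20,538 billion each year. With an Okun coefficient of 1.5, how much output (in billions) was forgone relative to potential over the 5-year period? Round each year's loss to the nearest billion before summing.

Year 2012: gap = -1.5 × (7.91 - 5.66) = -3.375%, loss ≈ 20538 × 3.375/100 ≈ 693.
Year 2013: gap = -1.5 × (8.5 - 5.66) = -4.26%, loss ≈ 20538 × 4.26/100 ≈ 875.
Year 2014: gap = -1.5 × (8.11 - 5.66) = -3.675%, loss ≈ 20538 × 3.675/100 ≈ 755.
Year 2015: gap = -1.5 × (9.48 - 5.66) = -5.73%, loss ≈ 20538 × 5.73/100 ≈ 1177.
Year 2016: gap = -1.5 × (10.79 - 5.66) = -7.695%, loss ≈ 20538 × 7.695/100 ≈ 1580.
Total lost output = 693 + 875 + 755 + 1177 + 1580 = 5080 billion.

$5,080 billion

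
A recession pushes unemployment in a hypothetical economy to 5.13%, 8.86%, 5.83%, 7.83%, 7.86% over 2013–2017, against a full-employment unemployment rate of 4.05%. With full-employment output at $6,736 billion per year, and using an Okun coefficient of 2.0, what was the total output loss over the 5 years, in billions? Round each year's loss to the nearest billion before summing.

Year 2013: gap = -2.0 × (5.13 - 4.05) = -2.16%, loss ≈ 6736 × 2.16/100 ≈ 145.
Year 2014: gap = -2.0 × (8.86 - 4.05) = -9.62%, loss ≈ 6736 × 9.62/100 ≈ 648.
Year 2015: gap = -2.0 × (5.83 - 4.05) = -3.56%, loss ≈ 6736 × 3.56/100 ≈ 240.
Year 2016: gap = -2.0 × (7.83 - 4.05) = -7.56%, loss ≈ 6736 × 7.56/100 ≈ 509.
Year 2017: gap = -2.0 × (7.86 - 4.05) = -7.62%, loss ≈ 6736 × 7.62/100 ≈ 513.
Total lost output = 145 + 648 + 240 + 509 + 513 = 2055 billion.

$2,055 billion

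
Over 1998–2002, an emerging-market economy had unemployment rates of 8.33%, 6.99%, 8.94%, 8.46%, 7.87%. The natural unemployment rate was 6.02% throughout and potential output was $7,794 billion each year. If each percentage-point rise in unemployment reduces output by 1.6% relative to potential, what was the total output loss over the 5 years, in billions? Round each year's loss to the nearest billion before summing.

$1,308 billion

Year 1998: gap = -1.6 × (8.33 - 6.02) = -3.696%, loss ≈ 7794 × 3.696/100 ≈ 288.
Year 1999: gap = -1.6 × (6.99 - 6.02) = -1.552%, loss ≈ 7794 × 1.552/100 ≈ 121.
Year 2000: gap = -1.6 × (8.94 - 6.02) = -4.672%, loss ≈ 7794 × 4.672/100 ≈ 364.
Year 2001: gap = -1.6 × (8.46 - 6.02) = -3.904%, loss ≈ 7794 × 3.904/100 ≈ 304.
Year 2002: gap = -1.6 × (7.87 - 6.02) = -2.96%, loss ≈ 7794 × 2.96/100 ≈ 231.
Total lost output = 288 + 121 + 364 + 304 + 231 = 1308 billion.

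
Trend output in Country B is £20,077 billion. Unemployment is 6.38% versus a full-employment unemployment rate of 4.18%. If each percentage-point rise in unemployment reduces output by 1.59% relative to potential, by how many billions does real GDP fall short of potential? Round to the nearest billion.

£702 billion

Output gap = -1.59 × (6.38 - 4.18) = -1.59 × 2.2 = -3.498%.
Actual GDP ≈ 20077 × 0.96502 ≈ 19375 billion, so the shortfall is 20077 - 19375 = 702 billion.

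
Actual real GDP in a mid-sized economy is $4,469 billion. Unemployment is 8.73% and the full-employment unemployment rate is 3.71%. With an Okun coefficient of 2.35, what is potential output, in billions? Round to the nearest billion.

$5,067 billion

Unemployment gap = 8.73 - 3.71 = 5.02 points, so output gap = -2.35 × 5.02 = -11.797%.
Since Y = Y* × (1 + gap/100), Y* = 4469/0.88203 ≈ 5067 billion.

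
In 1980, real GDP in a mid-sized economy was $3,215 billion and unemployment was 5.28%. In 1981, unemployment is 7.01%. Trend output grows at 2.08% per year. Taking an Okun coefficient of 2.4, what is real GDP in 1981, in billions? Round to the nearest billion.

Δu = 7.01 - 5.28 = 1.73 points.
Okun's law (growth form): g_Y = g_Y* - β × Δu = 2.08 - 2.4 × (1.73) = 2.08 - 4.152 = -2.072%.
Real GDP in the next year = 3215 × (1 - 2.072/100) = 3215 × 0.97928 ≈ 3148 billion.

$3,148 billion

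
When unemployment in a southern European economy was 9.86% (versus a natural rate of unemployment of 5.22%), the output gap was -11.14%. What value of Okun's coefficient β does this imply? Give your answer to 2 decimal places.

Okun's law: output gap = -β × (u - u*).
-11.14 = -β × (9.86 - 5.22) = -β × 4.64, so β = 11.14/4.64 = 2.40.

β ≈ 2.40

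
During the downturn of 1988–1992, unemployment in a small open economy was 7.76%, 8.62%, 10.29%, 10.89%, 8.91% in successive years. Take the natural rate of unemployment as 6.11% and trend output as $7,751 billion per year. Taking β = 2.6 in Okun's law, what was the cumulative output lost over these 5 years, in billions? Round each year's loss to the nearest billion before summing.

$3,208 billion

Year 1988: gap = -2.6 × (7.76 - 6.11) = -4.29%, loss ≈ 7751 × 4.29/100 ≈ 333.
Year 1989: gap = -2.6 × (8.62 - 6.11) = -6.526%, loss ≈ 7751 × 6.526/100 ≈ 506.
Year 1990: gap = -2.6 × (10.29 - 6.11) = -10.868%, loss ≈ 7751 × 10.868/100 ≈ 842.
Year 1991: gap = -2.6 × (10.89 - 6.11) = -12.428%, loss ≈ 7751 × 12.428/100 ≈ 963.
Year 1992: gap = -2.6 × (8.91 - 6.11) = -7.28%, loss ≈ 7751 × 7.28/100 ≈ 564.
Total lost output = 333 + 506 + 842 + 963 + 564 = 3208 billion.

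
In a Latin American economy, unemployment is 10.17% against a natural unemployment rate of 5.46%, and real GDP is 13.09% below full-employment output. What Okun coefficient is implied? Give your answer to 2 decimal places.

β ≈ 2.78

Okun's law: output gap = -β × (u - u*).
-13.09 = -β × (10.17 - 5.46) = -β × 4.71, so β = 13.09/4.71 = 2.78.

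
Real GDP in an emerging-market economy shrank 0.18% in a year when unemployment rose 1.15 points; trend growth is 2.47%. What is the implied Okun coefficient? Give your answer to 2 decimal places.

Growth form: g_Y = g_Y* - β × Δu, so β = (g_Y* - g_Y)/Δu.
β = (2.47 + 0.18)/1.15 = 2.65/1.15 = 2.30.

β ≈ 2.30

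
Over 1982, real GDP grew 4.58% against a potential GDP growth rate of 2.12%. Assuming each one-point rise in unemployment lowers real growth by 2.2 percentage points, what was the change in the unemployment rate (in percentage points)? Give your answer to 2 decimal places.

Growth-rate Okun's law: g_Y = g_Y* - β × Δu, so Δu = (g_Y* - g_Y)/β.
Δu = (2.12 - 4.58)/2.2 = -2.46/2.2 = -1.12 percentage points.

-1.12 percentage points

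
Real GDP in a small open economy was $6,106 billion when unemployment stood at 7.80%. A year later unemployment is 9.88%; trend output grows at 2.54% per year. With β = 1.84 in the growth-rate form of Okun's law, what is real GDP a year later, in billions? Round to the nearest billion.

$6,027 billion

Δu = 9.88 - 7.8 = 2.08 points.
Okun's law (growth form): g_Y = g_Y* - β × Δu = 2.54 - 1.84 × (2.08) = 2.54 - 3.8272 = -1.2872%.
Real GDP in the next year = 6106 × (1 - 1.2872/100) = 6106 × 0.987128 ≈ 6027 billion.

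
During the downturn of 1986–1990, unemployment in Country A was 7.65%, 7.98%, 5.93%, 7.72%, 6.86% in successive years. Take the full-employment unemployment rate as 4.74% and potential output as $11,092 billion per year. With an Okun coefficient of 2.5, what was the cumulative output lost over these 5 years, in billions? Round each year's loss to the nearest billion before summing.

Year 1986: gap = -2.5 × (7.65 - 4.74) = -7.275%, loss ≈ 11092 × 7.275/100 ≈ 807.
Year 1987: gap = -2.5 × (7.98 - 4.74) = -8.1%, loss ≈ 11092 × 8.1/100 ≈ 898.
Year 1988: gap = -2.5 × (5.93 - 4.74) = -2.975%, loss ≈ 11092 × 2.975/100 ≈ 330.
Year 1989: gap = -2.5 × (7.72 - 4.74) = -7.45%, loss ≈ 11092 × 7.45/100 ≈ 826.
Year 1990: gap = -2.5 × (6.86 - 4.74) = -5.3%, loss ≈ 11092 × 5.3/100 ≈ 588.
Total lost output = 807 + 898 + 330 + 826 + 588 = 3449 billion.

$3,449 billion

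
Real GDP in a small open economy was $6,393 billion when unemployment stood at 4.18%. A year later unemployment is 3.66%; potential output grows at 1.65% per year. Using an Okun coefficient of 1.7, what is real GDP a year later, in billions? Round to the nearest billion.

$6,555 billion

Δu = 3.66 - 4.18 = -0.52 points.
Okun's law (growth form): g_Y = g_Y* - β × Δu = 1.65 - 1.7 × (-0.52) = 1.65 + 0.884 = 2.534%.
Real GDP in the next year = 6393 × (1 + 2.534/100) = 6393 × 1.02534 ≈ 6555 billion.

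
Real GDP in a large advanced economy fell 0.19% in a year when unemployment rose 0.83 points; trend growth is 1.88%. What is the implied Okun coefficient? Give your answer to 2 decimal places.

β ≈ 2.49

Growth form: g_Y = g_Y* - β × Δu, so β = (g_Y* - g_Y)/Δu.
β = (1.88 + 0.19)/0.83 = 2.07/0.83 = 2.49.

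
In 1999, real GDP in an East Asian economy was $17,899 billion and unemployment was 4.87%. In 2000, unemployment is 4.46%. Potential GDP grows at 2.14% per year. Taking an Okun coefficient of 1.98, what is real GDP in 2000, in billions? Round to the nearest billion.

Δu = 4.46 - 4.87 = -0.41 points.
Okun's law (growth form): g_Y = g_Y* - β × Δu = 2.14 - 1.98 × (-0.41) = 2.14 + 0.8118 = 2.9518%.
Real GDP in the next year = 17899 × (1 + 2.9518/100) = 17899 × 1.029518 ≈ 18427 billion.

$18,427 billion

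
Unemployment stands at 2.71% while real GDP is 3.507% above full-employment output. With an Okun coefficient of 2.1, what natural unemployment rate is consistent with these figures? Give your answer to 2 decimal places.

From Okun's law, u - u* = -(output gap)/β = -(3.507)/2.1 = -1.67 points.
So u* = 2.71 + 1.67 = 4.38%.

4.38%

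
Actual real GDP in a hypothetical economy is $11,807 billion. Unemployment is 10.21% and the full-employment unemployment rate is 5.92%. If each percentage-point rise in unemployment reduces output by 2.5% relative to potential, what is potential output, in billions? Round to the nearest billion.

Unemployment gap = 10.21 - 5.92 = 4.29 points, so output gap = -2.5 × 4.29 = -10.725%.
Since Y = Y* × (1 + gap/100), Y* = 11807/0.89275 ≈ 13225 billion.

$13,225 billion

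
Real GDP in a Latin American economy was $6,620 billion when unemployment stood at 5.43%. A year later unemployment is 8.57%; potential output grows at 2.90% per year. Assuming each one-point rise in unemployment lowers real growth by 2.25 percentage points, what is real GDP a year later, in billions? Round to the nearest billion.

$6,344 billion

Δu = 8.57 - 5.43 = 3.14 points.
Okun's law (growth form): g_Y = g_Y* - β × Δu = 2.90 - 2.25 × (3.14) = 2.9 - 7.065 = -4.165%.
Real GDP in the next year = 6620 × (1 - 4.165/100) = 6620 × 0.95835 ≈ 6344 billion.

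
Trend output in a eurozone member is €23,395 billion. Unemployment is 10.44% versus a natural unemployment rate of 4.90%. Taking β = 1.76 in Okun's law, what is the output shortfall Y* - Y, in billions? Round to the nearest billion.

Output gap = -1.76 × (10.44 - 4.9) = -1.76 × 5.54 = -9.7504%.
Actual GDP ≈ 23395 × 0.902496 ≈ 21114 billion, so the shortfall is 23395 - 21114 = 2281 billion.

€2,281 billion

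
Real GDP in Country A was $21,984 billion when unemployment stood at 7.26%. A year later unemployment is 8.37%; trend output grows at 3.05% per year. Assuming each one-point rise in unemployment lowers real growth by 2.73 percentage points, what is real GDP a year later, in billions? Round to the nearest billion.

$21,988 billion

Δu = 8.37 - 7.26 = 1.11 points.
Okun's law (growth form): g_Y = g_Y* - β × Δu = 3.05 - 2.73 × (1.11) = 3.05 - 3.0303 = 0.0197%.
Real GDP in the next year = 21984 × (1 + 0.0197/100) = 21984 × 1.000197 ≈ 21988 billion.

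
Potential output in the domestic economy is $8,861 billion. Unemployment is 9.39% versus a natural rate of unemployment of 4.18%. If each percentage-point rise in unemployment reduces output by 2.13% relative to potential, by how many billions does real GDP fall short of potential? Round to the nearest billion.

$983 billion

Output gap = -2.13 × (9.39 - 4.18) = -2.13 × 5.21 = -11.0973%.
Actual GDP ≈ 8861 × 0.889027 ≈ 7878 billion, so the shortfall is 8861 - 7878 = 983 billion.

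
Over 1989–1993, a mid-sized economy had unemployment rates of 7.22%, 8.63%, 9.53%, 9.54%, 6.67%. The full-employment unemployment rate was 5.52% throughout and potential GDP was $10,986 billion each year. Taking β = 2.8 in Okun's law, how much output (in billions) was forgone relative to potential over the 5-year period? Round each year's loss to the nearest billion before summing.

$4,305 billion

Year 1989: gap = -2.8 × (7.22 - 5.52) = -4.76%, loss ≈ 10986 × 4.76/100 ≈ 523.
Year 1990: gap = -2.8 × (8.63 - 5.52) = -8.708%, loss ≈ 10986 × 8.708/100 ≈ 957.
Year 1991: gap = -2.8 × (9.53 - 5.52) = -11.228%, loss ≈ 10986 × 11.228/100 ≈ 1234.
Year 1992: gap = -2.8 × (9.54 - 5.52) = -11.256%, loss ≈ 10986 × 11.256/100 ≈ 1237.
Year 1993: gap = -2.8 × (6.67 - 5.52) = -3.22%, loss ≈ 10986 × 3.22/100 ≈ 354.
Total lost output = 523 + 957 + 1234 + 1237 + 354 = 4305 billion.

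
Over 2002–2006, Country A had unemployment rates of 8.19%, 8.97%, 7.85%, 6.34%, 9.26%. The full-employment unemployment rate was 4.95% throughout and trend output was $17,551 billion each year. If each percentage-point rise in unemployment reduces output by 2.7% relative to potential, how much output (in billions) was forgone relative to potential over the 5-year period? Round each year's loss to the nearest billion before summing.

$7,515 billion

Year 2002: gap = -2.7 × (8.19 - 4.95) = -8.748%, loss ≈ 17551 × 8.748/100 ≈ 1535.
Year 2003: gap = -2.7 × (8.97 - 4.95) = -10.854%, loss ≈ 17551 × 10.854/100 ≈ 1905.
Year 2004: gap = -2.7 × (7.85 - 4.95) = -7.83%, loss ≈ 17551 × 7.83/100 ≈ 1374.
Year 2005: gap = -2.7 × (6.34 - 4.95) = -3.753%, loss ≈ 17551 × 3.753/100 ≈ 659.
Year 2006: gap = -2.7 × (9.26 - 4.95) = -11.637%, loss ≈ 17551 × 11.637/100 ≈ 2042.
Total lost output = 1535 + 1905 + 1374 + 659 + 2042 = 7515 billion.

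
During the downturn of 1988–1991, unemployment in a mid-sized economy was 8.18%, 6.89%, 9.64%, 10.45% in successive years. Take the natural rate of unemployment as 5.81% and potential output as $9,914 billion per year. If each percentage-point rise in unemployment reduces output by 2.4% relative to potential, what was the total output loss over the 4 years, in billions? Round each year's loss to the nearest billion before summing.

$2,836 billion

Year 1988: gap = -2.4 × (8.18 - 5.81) = -5.688%, loss ≈ 9914 × 5.688/100 ≈ 564.
Year 1989: gap = -2.4 × (6.89 - 5.81) = -2.592%, loss ≈ 9914 × 2.592/100 ≈ 257.
Year 1990: gap = -2.4 × (9.64 - 5.81) = -9.192%, loss ≈ 9914 × 9.192/100 ≈ 911.
Year 1991: gap = -2.4 × (10.45 - 5.81) = -11.136%, loss ≈ 9914 × 11.136/100 ≈ 1104.
Total lost output = 564 + 257 + 911 + 1104 = 2836 billion.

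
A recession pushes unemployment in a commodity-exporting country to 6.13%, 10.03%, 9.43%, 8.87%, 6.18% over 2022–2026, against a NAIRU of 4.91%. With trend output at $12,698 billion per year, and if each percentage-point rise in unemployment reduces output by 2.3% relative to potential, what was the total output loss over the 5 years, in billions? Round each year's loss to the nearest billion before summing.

Year 2022: gap = -2.3 × (6.13 - 4.91) = -2.806%, loss ≈ 12698 × 2.806/100 ≈ 356.
Year 2023: gap = -2.3 × (10.03 - 4.91) = -11.776%, loss ≈ 12698 × 11.776/100 ≈ 1495.
Year 2024: gap = -2.3 × (9.43 - 4.91) = -10.396%, loss ≈ 12698 × 10.396/100 ≈ 1320.
Year 2025: gap = -2.3 × (8.87 - 4.91) = -9.108%, loss ≈ 12698 × 9.108/100 ≈ 1157.
Year 2026: gap = -2.3 × (6.18 - 4.91) = -2.921%, loss ≈ 12698 × 2.921/100 ≈ 371.
Total lost output = 356 + 1495 + 1320 + 1157 + 371 = 4699 billion.

$4,699 billion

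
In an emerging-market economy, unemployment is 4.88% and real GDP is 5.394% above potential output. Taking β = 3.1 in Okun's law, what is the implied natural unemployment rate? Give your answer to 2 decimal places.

6.62%

From Okun's law, u - u* = -(output gap)/β = -(5.394)/3.1 = -1.74 points.
So u* = 4.88 + 1.74 = 6.62%.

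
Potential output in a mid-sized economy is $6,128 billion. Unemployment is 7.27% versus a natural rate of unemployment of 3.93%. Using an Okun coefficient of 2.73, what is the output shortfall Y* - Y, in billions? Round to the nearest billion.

$559 billion

Output gap = -2.73 × (7.27 - 3.93) = -2.73 × 3.34 = -9.1182%.
Actual GDP ≈ 6128 × 0.908818 ≈ 5569 billion, so the shortfall is 6128 - 5569 = 559 billion.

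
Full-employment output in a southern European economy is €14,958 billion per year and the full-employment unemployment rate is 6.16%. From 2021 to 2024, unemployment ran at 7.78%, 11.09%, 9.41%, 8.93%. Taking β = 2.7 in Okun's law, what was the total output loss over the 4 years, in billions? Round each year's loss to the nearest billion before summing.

€5,077 billion

Year 2021: gap = -2.7 × (7.78 - 6.16) = -4.374%, loss ≈ 14958 × 4.374/100 ≈ 654.
Year 2022: gap = -2.7 × (11.09 - 6.16) = -13.311%, loss ≈ 14958 × 13.311/100 ≈ 1991.
Year 2023: gap = -2.7 × (9.41 - 6.16) = -8.775%, loss ≈ 14958 × 8.775/100 ≈ 1313.
Year 2024: gap = -2.7 × (8.93 - 6.16) = -7.479%, loss ≈ 14958 × 7.479/100 ≈ 1119.
Total lost output = 654 + 1991 + 1313 + 1119 = 5077 billion.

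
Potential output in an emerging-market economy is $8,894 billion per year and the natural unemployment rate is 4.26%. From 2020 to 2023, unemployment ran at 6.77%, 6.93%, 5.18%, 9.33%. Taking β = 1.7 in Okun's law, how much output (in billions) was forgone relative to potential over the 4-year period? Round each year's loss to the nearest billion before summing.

Year 2020: gap = -1.7 × (6.77 - 4.26) = -4.267%, loss ≈ 8894 × 4.267/100 ≈ 380.
Year 2021: gap = -1.7 × (6.93 - 4.26) = -4.539%, loss ≈ 8894 × 4.539/100 ≈ 404.
Year 2022: gap = -1.7 × (5.18 - 4.26) = -1.564%, loss ≈ 8894 × 1.564/100 ≈ 139.
Year 2023: gap = -1.7 × (9.33 - 4.26) = -8.619%, loss ≈ 8894 × 8.619/100 ≈ 767.
Total lost output = 380 + 404 + 139 + 767 = 1690 billion.

$1,690 billion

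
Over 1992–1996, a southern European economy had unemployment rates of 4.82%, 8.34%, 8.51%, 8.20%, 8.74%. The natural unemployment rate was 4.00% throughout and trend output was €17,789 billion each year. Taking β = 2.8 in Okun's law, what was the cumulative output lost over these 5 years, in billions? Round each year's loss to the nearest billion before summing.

€9,269 billion

Year 1992: gap = -2.8 × (4.82 - 4) = -2.296%, loss ≈ 17789 × 2.296/100 ≈ 408.
Year 1993: gap = -2.8 × (8.34 - 4) = -12.152%, loss ≈ 17789 × 12.152/100 ≈ 2162.
Year 1994: gap = -2.8 × (8.51 - 4) = -12.628%, loss ≈ 17789 × 12.628/100 ≈ 2246.
Year 1995: gap = -2.8 × (8.2 - 4) = -11.76%, loss ≈ 17789 × 11.76/100 ≈ 2092.
Year 1996: gap = -2.8 × (8.74 - 4) = -13.272%, loss ≈ 17789 × 13.272/100 ≈ 2361.
Total lost output = 408 + 2162 + 2246 + 2092 + 2361 = 9269 billion.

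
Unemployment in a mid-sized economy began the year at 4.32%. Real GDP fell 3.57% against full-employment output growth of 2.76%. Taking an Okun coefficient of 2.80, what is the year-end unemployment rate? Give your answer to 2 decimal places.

Growth-rate Okun's law: g_Y = g_Y* - β × Δu, so Δu = (g_Y* - g_Y)/β.
Δu = (2.76 + 3.57)/2.80 = 6.33/2.80 = 2.26 percentage points.
Year-end unemployment = 4.32 + 2.26 = 6.58%.

6.58%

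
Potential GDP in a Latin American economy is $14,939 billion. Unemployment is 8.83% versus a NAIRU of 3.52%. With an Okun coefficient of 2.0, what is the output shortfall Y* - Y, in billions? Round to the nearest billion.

Output gap = -2.0 × (8.83 - 3.52) = -2 × 5.31 = -10.62%.
Actual GDP ≈ 14939 × 0.8938 ≈ 13352 billion, so the shortfall is 14939 - 13352 = 1587 billion.

$1,587 billion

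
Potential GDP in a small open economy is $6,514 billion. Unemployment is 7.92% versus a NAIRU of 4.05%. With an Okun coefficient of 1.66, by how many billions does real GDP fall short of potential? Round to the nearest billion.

Output gap = -1.66 × (7.92 - 4.05) = -1.66 × 3.87 = -6.4242%.
Actual GDP ≈ 6514 × 0.935758 ≈ 6096 billion, so the shortfall is 6514 - 6096 = 418 billion.

$418 billion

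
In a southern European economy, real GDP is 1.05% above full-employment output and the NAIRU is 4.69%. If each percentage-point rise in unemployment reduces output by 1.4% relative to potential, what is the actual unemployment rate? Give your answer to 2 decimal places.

From Okun's law, u - u* = -(output gap)/β = -(1.05)/1.4 = -0.75 points.
So u = 4.69 - 0.75 = 3.94%.

3.94%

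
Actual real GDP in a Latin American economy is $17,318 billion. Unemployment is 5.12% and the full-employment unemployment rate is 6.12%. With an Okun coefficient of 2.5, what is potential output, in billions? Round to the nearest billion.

$16,896 billion

Unemployment gap = 5.12 - 6.12 = -1 point, so output gap = -2.5 × (-1) = 2.5%.
Since Y = Y* × (1 + gap/100), Y* = 17318/1.025 ≈ 16896 billion.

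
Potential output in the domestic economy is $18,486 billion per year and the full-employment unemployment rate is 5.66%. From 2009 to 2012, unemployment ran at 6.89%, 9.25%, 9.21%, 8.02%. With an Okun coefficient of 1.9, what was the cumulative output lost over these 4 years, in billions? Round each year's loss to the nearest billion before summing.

Year 2009: gap = -1.9 × (6.89 - 5.66) = -2.337%, loss ≈ 18486 × 2.337/100 ≈ 432.
Year 2010: gap = -1.9 × (9.25 - 5.66) = -6.821%, loss ≈ 18486 × 6.821/100 ≈ 1261.
Year 2011: gap = -1.9 × (9.21 - 5.66) = -6.745%, loss ≈ 18486 × 6.745/100 ≈ 1247.
Year 2012: gap = -1.9 × (8.02 - 5.66) = -4.484%, loss ≈ 18486 × 4.484/100 ≈ 829.
Total lost output = 432 + 1261 + 1247 + 829 = 3769 billion.

$3,769 billion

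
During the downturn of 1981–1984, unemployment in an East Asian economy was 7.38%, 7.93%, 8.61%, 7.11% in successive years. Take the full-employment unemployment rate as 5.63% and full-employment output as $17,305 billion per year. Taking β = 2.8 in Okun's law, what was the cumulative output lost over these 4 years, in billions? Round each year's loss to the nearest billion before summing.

$4,123 billion

Year 1981: gap = -2.8 × (7.38 - 5.63) = -4.9%, loss ≈ 17305 × 4.9/100 ≈ 848.
Year 1982: gap = -2.8 × (7.93 - 5.63) = -6.44%, loss ≈ 17305 × 6.44/100 ≈ 1114.
Year 1983: gap = -2.8 × (8.61 - 5.63) = -8.344%, loss ≈ 17305 × 8.344/100 ≈ 1444.
Year 1984: gap = -2.8 × (7.11 - 5.63) = -4.144%, loss ≈ 17305 × 4.144/100 ≈ 717.
Total lost output = 848 + 1114 + 1444 + 717 = 4123 billion.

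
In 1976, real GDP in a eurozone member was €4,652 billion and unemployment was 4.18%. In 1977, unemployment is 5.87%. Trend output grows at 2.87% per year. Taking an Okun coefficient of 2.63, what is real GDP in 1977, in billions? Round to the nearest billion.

Δu = 5.87 - 4.18 = 1.69 points.
Okun's law (growth form): g_Y = g_Y* - β × Δu = 2.87 - 2.63 × (1.69) = 2.87 - 4.4447 = -1.5747%.
Real GDP in the next year = 4652 × (1 - 1.5747/100) = 4652 × 0.984253 ≈ 4579 billion.

€4,579 billion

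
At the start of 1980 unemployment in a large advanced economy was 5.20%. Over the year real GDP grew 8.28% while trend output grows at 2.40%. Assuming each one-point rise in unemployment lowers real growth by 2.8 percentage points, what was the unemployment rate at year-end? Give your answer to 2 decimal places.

3.10%

Growth-rate Okun's law: g_Y = g_Y* - β × Δu, so Δu = (g_Y* - g_Y)/β.
Δu = (2.4 - 8.28)/2.8 = -5.88/2.8 = -2.10 percentage points.
Year-end unemployment = 5.2 - 2.1 = 3.10%.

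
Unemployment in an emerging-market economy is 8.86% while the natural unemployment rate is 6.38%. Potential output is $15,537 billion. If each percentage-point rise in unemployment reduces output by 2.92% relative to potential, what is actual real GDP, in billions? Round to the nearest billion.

Unemployment gap = 8.86 - 6.38 = 2.48 points, so the output gap is -2.92 × 2.48 = -7.2416%.
Actual GDP = 15537 × (1 - 7.2416/100) = 15537 × 0.927584 ≈ 14412 billion.

$14,412 billion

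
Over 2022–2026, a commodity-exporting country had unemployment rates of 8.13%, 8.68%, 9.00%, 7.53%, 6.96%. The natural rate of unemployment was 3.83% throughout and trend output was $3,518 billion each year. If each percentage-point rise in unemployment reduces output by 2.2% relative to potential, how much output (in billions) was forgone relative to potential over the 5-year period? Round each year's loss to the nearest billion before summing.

$1,636 billion

Year 2022: gap = -2.2 × (8.13 - 3.83) = -9.46%, loss ≈ 3518 × 9.46/100 ≈ 333.
Year 2023: gap = -2.2 × (8.68 - 3.83) = -10.67%, loss ≈ 3518 × 10.67/100 ≈ 375.
Year 2024: gap = -2.2 × (9 - 3.83) = -11.374%, loss ≈ 3518 × 11.374/100 ≈ 400.
Year 2025: gap = -2.2 × (7.53 - 3.83) = -8.14%, loss ≈ 3518 × 8.14/100 ≈ 286.
Year 2026: gap = -2.2 × (6.96 - 3.83) = -6.886%, loss ≈ 3518 × 6.886/100 ≈ 242.
Total lost output = 333 + 375 + 400 + 286 + 242 = 1636 billion.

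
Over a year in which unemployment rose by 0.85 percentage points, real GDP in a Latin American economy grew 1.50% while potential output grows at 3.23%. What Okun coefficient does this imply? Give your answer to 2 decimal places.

Growth form: g_Y = g_Y* - β × Δu, so β = (g_Y* - g_Y)/Δu.
β = (3.23 - 1.5)/0.85 = 1.73/0.85 = 2.04.

β ≈ 2.04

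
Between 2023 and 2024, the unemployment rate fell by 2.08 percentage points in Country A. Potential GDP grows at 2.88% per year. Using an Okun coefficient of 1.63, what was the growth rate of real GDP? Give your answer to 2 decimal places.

Growth-rate Okun's law: g_Y = g_Y* - β × Δu.
g_Y = 2.88 - 1.63 × (-2.08) = 2.88 + 3.3904 = 6.2704%, i.e. 6.27% to 2 d.p.

6.27%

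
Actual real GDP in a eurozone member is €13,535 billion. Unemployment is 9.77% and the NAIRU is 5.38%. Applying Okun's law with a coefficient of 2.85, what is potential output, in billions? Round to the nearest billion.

Unemployment gap = 9.77 - 5.38 = 4.39 points, so output gap = -2.85 × 4.39 = -12.5115%.
Since Y = Y* × (1 + gap/100), Y* = 13535/0.874885 ≈ 15471 billion.

€15,471 billion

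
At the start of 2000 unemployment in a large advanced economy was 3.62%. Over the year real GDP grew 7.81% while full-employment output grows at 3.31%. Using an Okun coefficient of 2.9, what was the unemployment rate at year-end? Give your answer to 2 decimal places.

2.07%

Growth-rate Okun's law: g_Y = g_Y* - β × Δu, so Δu = (g_Y* - g_Y)/β.
Δu = (3.31 - 7.81)/2.9 = -4.5/2.9 = -1.55 percentage points.
Year-end unemployment = 3.62 - 1.55 = 2.07%.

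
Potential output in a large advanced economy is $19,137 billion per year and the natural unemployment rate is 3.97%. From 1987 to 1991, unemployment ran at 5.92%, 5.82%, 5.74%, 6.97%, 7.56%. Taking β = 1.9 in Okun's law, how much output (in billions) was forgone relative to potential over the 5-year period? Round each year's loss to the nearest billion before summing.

$4,422 billion

Year 1987: gap = -1.9 × (5.92 - 3.97) = -3.705%, loss ≈ 19137 × 3.705/100 ≈ 709.
Year 1988: gap = -1.9 × (5.82 - 3.97) = -3.515%, loss ≈ 19137 × 3.515/100 ≈ 673.
Year 1989: gap = -1.9 × (5.74 - 3.97) = -3.363%, loss ≈ 19137 × 3.363/100 ≈ 644.
Year 1990: gap = -1.9 × (6.97 - 3.97) = -5.7%, loss ≈ 19137 × 5.7/100 ≈ 1091.
Year 1991: gap = -1.9 × (7.56 - 3.97) = -6.821%, loss ≈ 19137 × 6.821/100 ≈ 1305.
Total lost output = 709 + 673 + 644 + 1091 + 1305 = 4422 billion.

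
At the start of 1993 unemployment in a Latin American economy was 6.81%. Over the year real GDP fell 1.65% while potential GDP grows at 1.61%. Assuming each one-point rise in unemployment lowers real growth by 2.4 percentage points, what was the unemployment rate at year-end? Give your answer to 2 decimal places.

Growth-rate Okun's law: g_Y = g_Y* - β × Δu, so Δu = (g_Y* - g_Y)/β.
Δu = (1.61 + 1.65)/2.4 = 3.26/2.4 = 1.36 percentage points.
Year-end unemployment = 6.81 + 1.36 = 8.17%.

8.17%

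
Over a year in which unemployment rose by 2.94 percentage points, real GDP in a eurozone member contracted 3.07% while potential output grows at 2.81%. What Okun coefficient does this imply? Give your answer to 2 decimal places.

β ≈ 2.00

Growth form: g_Y = g_Y* - β × Δu, so β = (g_Y* - g_Y)/Δu.
β = (2.81 + 3.07)/2.94 = 5.88/2.94 = 2.00.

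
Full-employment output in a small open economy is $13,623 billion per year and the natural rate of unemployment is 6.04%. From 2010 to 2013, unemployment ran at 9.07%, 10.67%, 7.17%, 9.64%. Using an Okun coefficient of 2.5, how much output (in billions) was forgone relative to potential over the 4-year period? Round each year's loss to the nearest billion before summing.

$4,220 billion

Year 2010: gap = -2.5 × (9.07 - 6.04) = -7.575%, loss ≈ 13623 × 7.575/100 ≈ 1032.
Year 2011: gap = -2.5 × (10.67 - 6.04) = -11.575%, loss ≈ 13623 × 11.575/100 ≈ 1577.
Year 2012: gap = -2.5 × (7.17 - 6.04) = -2.825%, loss ≈ 13623 × 2.825/100 ≈ 385.
Year 2013: gap = -2.5 × (9.64 - 6.04) = -9%, loss ≈ 13623 × 9/100 ≈ 1226.
Total lost output = 1032 + 1577 + 385 + 1226 = 4220 billion.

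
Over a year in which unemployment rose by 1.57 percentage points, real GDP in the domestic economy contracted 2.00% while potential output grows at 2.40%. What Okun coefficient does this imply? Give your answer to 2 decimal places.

β ≈ 2.80

Growth form: g_Y = g_Y* - β × Δu, so β = (g_Y* - g_Y)/Δu.
β = (2.4 + 2)/1.57 = 4.4/1.57 = 2.80.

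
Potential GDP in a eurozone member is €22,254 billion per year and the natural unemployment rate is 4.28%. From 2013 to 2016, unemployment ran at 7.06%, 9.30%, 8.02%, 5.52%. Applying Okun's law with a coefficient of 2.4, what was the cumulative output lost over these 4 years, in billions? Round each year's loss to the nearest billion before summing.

€6,826 billion

Year 2013: gap = -2.4 × (7.06 - 4.28) = -6.672%, loss ≈ 22254 × 6.672/100 ≈ 1485.
Year 2014: gap = -2.4 × (9.3 - 4.28) = -12.048%, loss ≈ 22254 × 12.048/100 ≈ 2681.
Year 2015: gap = -2.4 × (8.02 - 4.28) = -8.976%, loss ≈ 22254 × 8.976/100 ≈ 1998.
Year 2016: gap = -2.4 × (5.52 - 4.28) = -2.976%, loss ≈ 22254 × 2.976/100 ≈ 662.
Total lost output = 1485 + 2681 + 1998 + 662 = 6826 billion.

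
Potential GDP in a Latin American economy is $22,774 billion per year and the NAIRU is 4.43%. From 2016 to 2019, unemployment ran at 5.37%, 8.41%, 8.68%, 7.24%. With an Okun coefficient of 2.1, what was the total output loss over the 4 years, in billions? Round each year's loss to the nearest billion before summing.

$5,730 billion

Year 2016: gap = -2.1 × (5.37 - 4.43) = -1.974%, loss ≈ 22774 × 1.974/100 ≈ 450.
Year 2017: gap = -2.1 × (8.41 - 4.43) = -8.358%, loss ≈ 22774 × 8.358/100 ≈ 1903.
Year 2018: gap = -2.1 × (8.68 - 4.43) = -8.925%, loss ≈ 22774 × 8.925/100 ≈ 2033.
Year 2019: gap = -2.1 × (7.24 - 4.43) = -5.901%, loss ≈ 22774 × 5.901/100 ≈ 1344.
Total lost output = 450 + 1903 + 2033 + 1344 = 5730 billion.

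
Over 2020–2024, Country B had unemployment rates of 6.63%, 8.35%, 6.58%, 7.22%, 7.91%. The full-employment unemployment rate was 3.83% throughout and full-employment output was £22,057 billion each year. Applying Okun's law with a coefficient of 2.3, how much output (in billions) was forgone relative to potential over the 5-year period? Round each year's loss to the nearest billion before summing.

Year 2020: gap = -2.3 × (6.63 - 3.83) = -6.44%, loss ≈ 22057 × 6.44/100 ≈ 1420.
Year 2021: gap = -2.3 × (8.35 - 3.83) = -10.396%, loss ≈ 22057 × 10.396/100 ≈ 2293.
Year 2022: gap = -2.3 × (6.58 - 3.83) = -6.325%, loss ≈ 22057 × 6.325/100 ≈ 1395.
Year 2023: gap = -2.3 × (7.22 - 3.83) = -7.797%, loss ≈ 22057 × 7.797/100 ≈ 1720.
Year 2024: gap = -2.3 × (7.91 - 3.83) = -9.384%, loss ≈ 22057 × 9.384/100 ≈ 2070.
Total lost output = 1420 + 2293 + 1395 + 1720 + 2070 = 8898 billion.

£8,898 billion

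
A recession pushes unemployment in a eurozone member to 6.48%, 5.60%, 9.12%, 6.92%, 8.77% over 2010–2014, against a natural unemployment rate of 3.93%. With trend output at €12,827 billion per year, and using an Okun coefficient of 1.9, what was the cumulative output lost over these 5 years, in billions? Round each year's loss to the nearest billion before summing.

Year 2010: gap = -1.9 × (6.48 - 3.93) = -4.845%, loss ≈ 12827 × 4.845/100 ≈ 621.
Year 2011: gap = -1.9 × (5.6 - 3.93) = -3.173%, loss ≈ 12827 × 3.173/100 ≈ 407.
Year 2012: gap = -1.9 × (9.12 - 3.93) = -9.861%, loss ≈ 12827 × 9.861/100 ≈ 1265.
Year 2013: gap = -1.9 × (6.92 - 3.93) = -5.681%, loss ≈ 12827 × 5.681/100 ≈ 729.
Year 2014: gap = -1.9 × (8.77 - 3.93) = -9.196%, loss ≈ 12827 × 9.196/100 ≈ 1180.
Total lost output = 621 + 407 + 1265 + 729 + 1180 = 4202 billion.

€4,202 billion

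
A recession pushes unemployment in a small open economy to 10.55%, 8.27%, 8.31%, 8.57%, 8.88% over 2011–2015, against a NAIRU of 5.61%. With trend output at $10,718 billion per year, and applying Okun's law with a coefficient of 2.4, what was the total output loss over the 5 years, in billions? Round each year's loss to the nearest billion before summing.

Year 2011: gap = -2.4 × (10.55 - 5.61) = -11.856%, loss ≈ 10718 × 11.856/100 ≈ 1271.
Year 2012: gap = -2.4 × (8.27 - 5.61) = -6.384%, loss ≈ 10718 × 6.384/100 ≈ 684.
Year 2013: gap = -2.4 × (8.31 - 5.61) = -6.48%, loss ≈ 10718 × 6.48/100 ≈ 695.
Year 2014: gap = -2.4 × (8.57 - 5.61) = -7.104%, loss ≈ 10718 × 7.104/100 ≈ 761.
Year 2015: gap = -2.4 × (8.88 - 5.61) = -7.848%, loss ≈ 10718 × 7.848/100 ≈ 841.
Total lost output = 1271 + 684 + 695 + 761 + 841 = 4252 billion.

$4,252 billion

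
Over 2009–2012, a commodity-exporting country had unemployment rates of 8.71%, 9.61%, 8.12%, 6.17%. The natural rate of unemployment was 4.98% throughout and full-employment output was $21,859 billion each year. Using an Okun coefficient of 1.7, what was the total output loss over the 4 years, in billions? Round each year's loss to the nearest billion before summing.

Year 2009: gap = -1.7 × (8.71 - 4.98) = -6.341%, loss ≈ 21859 × 6.341/100 ≈ 1386.
Year 2010: gap = -1.7 × (9.61 - 4.98) = -7.871%, loss ≈ 21859 × 7.871/100 ≈ 1721.
Year 2011: gap = -1.7 × (8.12 - 4.98) = -5.338%, loss ≈ 21859 × 5.338/100 ≈ 1167.
Year 2012: gap = -1.7 × (6.17 - 4.98) = -2.023%, loss ≈ 21859 × 2.023/100 ≈ 442.
Total lost output = 1386 + 1721 + 1167 + 442 = 4716 billion.

$4,716 billion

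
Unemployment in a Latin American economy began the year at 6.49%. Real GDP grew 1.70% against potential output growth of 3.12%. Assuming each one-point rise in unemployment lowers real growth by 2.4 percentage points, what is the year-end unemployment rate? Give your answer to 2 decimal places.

7.08%

Growth-rate Okun's law: g_Y = g_Y* - β × Δu, so Δu = (g_Y* - g_Y)/β.
Δu = (3.12 - 1.7)/2.4 = 1.42/2.4 = 0.59 percentage points.
Year-end unemployment = 6.49 + 0.59 = 7.08%.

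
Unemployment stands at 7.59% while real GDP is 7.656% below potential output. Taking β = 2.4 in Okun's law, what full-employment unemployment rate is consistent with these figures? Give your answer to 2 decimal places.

4.40%

From Okun's law, u - u* = -(output gap)/β = -(-7.656)/2.4 = 3.19 points.
So u* = 7.59 - 3.19 = 4.40%.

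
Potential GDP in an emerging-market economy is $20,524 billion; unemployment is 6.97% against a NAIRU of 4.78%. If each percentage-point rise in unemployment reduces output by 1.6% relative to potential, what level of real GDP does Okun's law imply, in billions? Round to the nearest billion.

$19,805 billion

Unemployment gap = 6.97 - 4.78 = 2.19 points, so the output gap is -1.6 × 2.19 = -3.504%.
Actual GDP = 20524 × (1 - 3.504/100) = 20524 × 0.96496 ≈ 19805 billion.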